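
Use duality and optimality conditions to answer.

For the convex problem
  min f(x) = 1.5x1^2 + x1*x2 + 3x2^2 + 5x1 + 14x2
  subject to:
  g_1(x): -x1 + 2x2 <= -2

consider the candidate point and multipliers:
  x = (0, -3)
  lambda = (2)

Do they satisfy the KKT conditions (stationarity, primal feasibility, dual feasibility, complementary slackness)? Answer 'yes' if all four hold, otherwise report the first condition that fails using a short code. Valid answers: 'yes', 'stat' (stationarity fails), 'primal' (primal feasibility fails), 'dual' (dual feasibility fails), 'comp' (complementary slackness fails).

Gradient of f: grad f(x) = Q x + c = (2, -4)
Constraint values g_i(x) = a_i^T x - b_i:
  g_1((0, -3)) = -4
Stationarity residual: grad f(x) + sum_i lambda_i a_i = (0, 0)
  -> stationarity OK
Primal feasibility (all g_i <= 0): OK
Dual feasibility (all lambda_i >= 0): OK
Complementary slackness (lambda_i * g_i(x) = 0 for all i): FAILS

Verdict: the first failing condition is complementary_slackness -> comp.

comp


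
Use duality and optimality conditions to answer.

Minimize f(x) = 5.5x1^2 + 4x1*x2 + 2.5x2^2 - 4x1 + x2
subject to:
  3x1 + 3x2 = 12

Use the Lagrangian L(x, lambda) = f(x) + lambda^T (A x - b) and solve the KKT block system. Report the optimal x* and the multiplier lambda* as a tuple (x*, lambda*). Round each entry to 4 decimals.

Form the Lagrangian:
  L(x, lambda) = (1/2) x^T Q x + c^T x + lambda^T (A x - b)
Stationarity (grad_x L = 0): Q x + c + A^T lambda = 0.
Primal feasibility: A x = b.

This gives the KKT block system:
  [ Q   A^T ] [ x     ]   [-c ]
  [ A    0  ] [ lambda ] = [ b ]

Solving the linear system:
  x*      = (1.125, 2.875)
  lambda* = (-6.625)
  f(x*)   = 38.9375

x* = (1.125, 2.875), lambda* = (-6.625)


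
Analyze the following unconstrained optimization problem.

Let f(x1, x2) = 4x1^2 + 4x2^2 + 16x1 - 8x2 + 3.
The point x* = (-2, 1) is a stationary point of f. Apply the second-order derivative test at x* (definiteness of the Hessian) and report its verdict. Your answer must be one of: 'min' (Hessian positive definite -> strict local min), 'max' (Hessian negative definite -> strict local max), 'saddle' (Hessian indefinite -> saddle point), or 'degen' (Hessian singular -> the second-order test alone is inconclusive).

Compute the Hessian H = grad^2 f:
  H = [[8, 0], [0, 8]]
Verify stationarity: grad f(x*) = H x* + g = (0, 0).
Eigenvalues of H: 8, 8.
Both eigenvalues > 0, so H is positive definite -> x* is a strict local min.

min


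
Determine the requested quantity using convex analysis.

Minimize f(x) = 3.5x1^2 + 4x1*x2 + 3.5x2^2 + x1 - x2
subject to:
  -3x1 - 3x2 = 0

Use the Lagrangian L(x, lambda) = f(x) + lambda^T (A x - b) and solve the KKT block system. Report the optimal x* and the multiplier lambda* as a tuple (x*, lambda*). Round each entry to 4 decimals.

Form the Lagrangian:
  L(x, lambda) = (1/2) x^T Q x + c^T x + lambda^T (A x - b)
Stationarity (grad_x L = 0): Q x + c + A^T lambda = 0.
Primal feasibility: A x = b.

This gives the KKT block system:
  [ Q   A^T ] [ x     ]   [-c ]
  [ A    0  ] [ lambda ] = [ b ]

Solving the linear system:
  x*      = (-0.3333, 0.3333)
  lambda* = (0)
  f(x*)   = -0.3333

x* = (-0.3333, 0.3333), lambda* = (0)


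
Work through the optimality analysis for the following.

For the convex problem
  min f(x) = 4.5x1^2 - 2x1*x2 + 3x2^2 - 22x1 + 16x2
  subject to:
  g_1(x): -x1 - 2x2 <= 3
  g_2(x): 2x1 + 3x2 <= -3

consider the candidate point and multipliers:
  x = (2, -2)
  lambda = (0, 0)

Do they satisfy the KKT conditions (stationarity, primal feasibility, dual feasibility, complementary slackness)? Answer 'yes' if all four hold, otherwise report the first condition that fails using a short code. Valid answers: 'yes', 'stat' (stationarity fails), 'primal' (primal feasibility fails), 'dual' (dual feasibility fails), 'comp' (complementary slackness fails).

Gradient of f: grad f(x) = Q x + c = (0, 0)
Constraint values g_i(x) = a_i^T x - b_i:
  g_1((2, -2)) = -1
  g_2((2, -2)) = 1
Stationarity residual: grad f(x) + sum_i lambda_i a_i = (0, 0)
  -> stationarity OK
Primal feasibility (all g_i <= 0): FAILS
Dual feasibility (all lambda_i >= 0): OK
Complementary slackness (lambda_i * g_i(x) = 0 for all i): OK

Verdict: the first failing condition is primal_feasibility -> primal.

primal


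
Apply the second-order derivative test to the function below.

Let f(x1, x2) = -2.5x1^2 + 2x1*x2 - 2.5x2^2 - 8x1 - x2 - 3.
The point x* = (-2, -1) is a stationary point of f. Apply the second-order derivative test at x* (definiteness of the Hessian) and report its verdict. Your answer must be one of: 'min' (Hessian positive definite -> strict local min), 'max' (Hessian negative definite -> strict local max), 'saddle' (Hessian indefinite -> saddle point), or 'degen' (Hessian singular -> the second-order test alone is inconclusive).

Compute the Hessian H = grad^2 f:
  H = [[-5, 2], [2, -5]]
Verify stationarity: grad f(x*) = H x* + g = (0, 0).
Eigenvalues of H: -7, -3.
Both eigenvalues < 0, so H is negative definite -> x* is a strict local max.

max


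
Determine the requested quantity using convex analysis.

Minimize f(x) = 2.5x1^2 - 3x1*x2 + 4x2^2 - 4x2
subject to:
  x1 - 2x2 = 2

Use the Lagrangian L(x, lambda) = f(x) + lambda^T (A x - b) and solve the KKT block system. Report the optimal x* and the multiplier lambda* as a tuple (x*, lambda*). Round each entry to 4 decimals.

Form the Lagrangian:
  L(x, lambda) = (1/2) x^T Q x + c^T x + lambda^T (A x - b)
Stationarity (grad_x L = 0): Q x + c + A^T lambda = 0.
Primal feasibility: A x = b.

This gives the KKT block system:
  [ Q   A^T ] [ x     ]   [-c ]
  [ A    0  ] [ lambda ] = [ b ]

Solving the linear system:
  x*      = (0.75, -0.625)
  lambda* = (-5.625)
  f(x*)   = 6.875

x* = (0.75, -0.625), lambda* = (-5.625)


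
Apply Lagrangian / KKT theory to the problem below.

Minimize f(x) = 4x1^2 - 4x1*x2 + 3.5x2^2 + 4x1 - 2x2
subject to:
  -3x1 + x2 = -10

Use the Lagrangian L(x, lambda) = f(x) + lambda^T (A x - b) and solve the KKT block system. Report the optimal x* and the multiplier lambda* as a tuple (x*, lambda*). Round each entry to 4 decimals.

Form the Lagrangian:
  L(x, lambda) = (1/2) x^T Q x + c^T x + lambda^T (A x - b)
Stationarity (grad_x L = 0): Q x + c + A^T lambda = 0.
Primal feasibility: A x = b.

This gives the KKT block system:
  [ Q   A^T ] [ x     ]   [-c ]
  [ A    0  ] [ lambda ] = [ b ]

Solving the linear system:
  x*      = (3.6596, 0.9787)
  lambda* = (9.7872)
  f(x*)   = 55.2766

x* = (3.6596, 0.9787), lambda* = (9.7872)


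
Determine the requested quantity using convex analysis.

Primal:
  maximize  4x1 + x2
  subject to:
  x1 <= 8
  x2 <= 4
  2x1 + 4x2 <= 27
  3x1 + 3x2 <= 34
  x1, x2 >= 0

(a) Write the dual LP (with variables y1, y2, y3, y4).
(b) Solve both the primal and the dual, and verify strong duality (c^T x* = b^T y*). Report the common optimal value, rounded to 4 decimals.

The standard primal-dual pair for 'max c^T x s.t. A x <= b, x >= 0' is:
  Dual:  min b^T y  s.t.  A^T y >= c,  y >= 0.

So the dual LP is:
  minimize  8y1 + 4y2 + 27y3 + 34y4
  subject to:
    y1 + 2y3 + 3y4 >= 4
    y2 + 4y3 + 3y4 >= 1
    y1, y2, y3, y4 >= 0

Solving the primal: x* = (8, 2.75).
  primal value c^T x* = 34.75.
Solving the dual: y* = (3.5, 0, 0.25, 0).
  dual value b^T y* = 34.75.
Strong duality: c^T x* = b^T y*. Confirmed.

34.75


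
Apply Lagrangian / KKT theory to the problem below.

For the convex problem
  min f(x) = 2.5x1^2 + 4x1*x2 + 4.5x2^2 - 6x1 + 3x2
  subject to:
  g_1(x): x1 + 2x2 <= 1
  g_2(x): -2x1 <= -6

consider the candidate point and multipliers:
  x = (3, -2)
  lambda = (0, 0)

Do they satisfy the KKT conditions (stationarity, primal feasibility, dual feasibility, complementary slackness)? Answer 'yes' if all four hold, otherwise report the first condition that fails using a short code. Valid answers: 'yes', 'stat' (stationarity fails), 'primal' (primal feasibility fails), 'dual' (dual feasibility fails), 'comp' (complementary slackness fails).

Gradient of f: grad f(x) = Q x + c = (1, -3)
Constraint values g_i(x) = a_i^T x - b_i:
  g_1((3, -2)) = -2
  g_2((3, -2)) = 0
Stationarity residual: grad f(x) + sum_i lambda_i a_i = (1, -3)
  -> stationarity FAILS
Primal feasibility (all g_i <= 0): OK
Dual feasibility (all lambda_i >= 0): OK
Complementary slackness (lambda_i * g_i(x) = 0 for all i): OK

Verdict: the first failing condition is stationarity -> stat.

stat


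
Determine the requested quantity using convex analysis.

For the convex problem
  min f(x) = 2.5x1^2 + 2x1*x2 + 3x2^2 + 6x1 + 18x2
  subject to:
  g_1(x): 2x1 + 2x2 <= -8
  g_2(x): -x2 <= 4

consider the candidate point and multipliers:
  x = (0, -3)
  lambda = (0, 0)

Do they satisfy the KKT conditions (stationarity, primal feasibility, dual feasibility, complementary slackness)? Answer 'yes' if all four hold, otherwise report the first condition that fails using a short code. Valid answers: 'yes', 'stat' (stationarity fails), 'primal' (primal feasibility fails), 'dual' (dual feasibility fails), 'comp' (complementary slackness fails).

Gradient of f: grad f(x) = Q x + c = (0, 0)
Constraint values g_i(x) = a_i^T x - b_i:
  g_1((0, -3)) = 2
  g_2((0, -3)) = -1
Stationarity residual: grad f(x) + sum_i lambda_i a_i = (0, 0)
  -> stationarity OK
Primal feasibility (all g_i <= 0): FAILS
Dual feasibility (all lambda_i >= 0): OK
Complementary slackness (lambda_i * g_i(x) = 0 for all i): OK

Verdict: the first failing condition is primal_feasibility -> primal.

primal


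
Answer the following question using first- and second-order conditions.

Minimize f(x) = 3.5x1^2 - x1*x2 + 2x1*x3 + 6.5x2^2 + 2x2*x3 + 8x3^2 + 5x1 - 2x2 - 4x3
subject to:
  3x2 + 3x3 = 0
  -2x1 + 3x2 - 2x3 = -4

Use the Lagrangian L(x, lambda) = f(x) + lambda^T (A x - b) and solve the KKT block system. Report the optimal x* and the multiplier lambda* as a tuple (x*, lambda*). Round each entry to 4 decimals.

Form the Lagrangian:
  L(x, lambda) = (1/2) x^T Q x + c^T x + lambda^T (A x - b)
Stationarity (grad_x L = 0): Q x + c + A^T lambda = 0.
Primal feasibility: A x = b.

This gives the KKT block system:
  [ Q   A^T ] [ x     ]   [-c ]
  [ A    0  ] [ lambda ] = [ b ]

Solving the linear system:
  x*      = (-0.0233, -0.8093, 0.8093)
  lambda* = (-0.0062, 3.6326)
  f(x*)   = 6.3977

x* = (-0.0233, -0.8093, 0.8093), lambda* = (-0.0062, 3.6326)


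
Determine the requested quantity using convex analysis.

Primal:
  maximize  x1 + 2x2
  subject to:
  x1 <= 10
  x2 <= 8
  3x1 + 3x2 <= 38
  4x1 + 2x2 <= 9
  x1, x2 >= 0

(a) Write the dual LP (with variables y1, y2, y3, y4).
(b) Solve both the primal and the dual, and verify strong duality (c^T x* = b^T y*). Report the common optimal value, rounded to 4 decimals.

The standard primal-dual pair for 'max c^T x s.t. A x <= b, x >= 0' is:
  Dual:  min b^T y  s.t.  A^T y >= c,  y >= 0.

So the dual LP is:
  minimize  10y1 + 8y2 + 38y3 + 9y4
  subject to:
    y1 + 3y3 + 4y4 >= 1
    y2 + 3y3 + 2y4 >= 2
    y1, y2, y3, y4 >= 0

Solving the primal: x* = (0, 4.5).
  primal value c^T x* = 9.
Solving the dual: y* = (0, 0, 0, 1).
  dual value b^T y* = 9.
Strong duality: c^T x* = b^T y*. Confirmed.

9


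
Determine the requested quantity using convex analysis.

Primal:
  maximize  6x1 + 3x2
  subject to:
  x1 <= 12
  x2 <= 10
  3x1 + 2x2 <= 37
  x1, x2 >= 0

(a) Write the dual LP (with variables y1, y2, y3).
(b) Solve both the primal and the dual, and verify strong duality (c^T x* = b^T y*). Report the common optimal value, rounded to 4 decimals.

The standard primal-dual pair for 'max c^T x s.t. A x <= b, x >= 0' is:
  Dual:  min b^T y  s.t.  A^T y >= c,  y >= 0.

So the dual LP is:
  minimize  12y1 + 10y2 + 37y3
  subject to:
    y1 + 3y3 >= 6
    y2 + 2y3 >= 3
    y1, y2, y3 >= 0

Solving the primal: x* = (12, 0.5).
  primal value c^T x* = 73.5.
Solving the dual: y* = (1.5, 0, 1.5).
  dual value b^T y* = 73.5.
Strong duality: c^T x* = b^T y*. Confirmed.

73.5


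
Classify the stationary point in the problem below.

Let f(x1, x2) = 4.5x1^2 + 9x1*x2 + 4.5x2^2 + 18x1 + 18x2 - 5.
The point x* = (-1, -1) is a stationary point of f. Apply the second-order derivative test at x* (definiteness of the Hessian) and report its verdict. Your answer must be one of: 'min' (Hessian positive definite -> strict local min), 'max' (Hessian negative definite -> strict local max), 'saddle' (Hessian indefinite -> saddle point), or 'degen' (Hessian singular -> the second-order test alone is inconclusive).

Compute the Hessian H = grad^2 f:
  H = [[9, 9], [9, 9]]
Verify stationarity: grad f(x*) = H x* + g = (0, 0).
Eigenvalues of H: 0, 18.
H has a zero eigenvalue (singular; positive semidefinite but not definite), so H is neither positive definite, negative definite, nor indefinite. The second-order test alone is inconclusive -> degen.
(Indeed, f is constant along the null direction of H through x*, so x* is not a strict local extremum.)

degen


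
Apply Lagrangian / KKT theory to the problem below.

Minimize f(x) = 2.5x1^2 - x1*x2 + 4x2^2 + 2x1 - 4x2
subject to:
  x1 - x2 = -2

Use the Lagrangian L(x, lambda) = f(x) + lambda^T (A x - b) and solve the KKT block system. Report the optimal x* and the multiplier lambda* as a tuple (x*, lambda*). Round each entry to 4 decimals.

Form the Lagrangian:
  L(x, lambda) = (1/2) x^T Q x + c^T x + lambda^T (A x - b)
Stationarity (grad_x L = 0): Q x + c + A^T lambda = 0.
Primal feasibility: A x = b.

This gives the KKT block system:
  [ Q   A^T ] [ x     ]   [-c ]
  [ A    0  ] [ lambda ] = [ b ]

Solving the linear system:
  x*      = (-1.0909, 0.9091)
  lambda* = (4.3636)
  f(x*)   = 1.4545

x* = (-1.0909, 0.9091), lambda* = (4.3636)


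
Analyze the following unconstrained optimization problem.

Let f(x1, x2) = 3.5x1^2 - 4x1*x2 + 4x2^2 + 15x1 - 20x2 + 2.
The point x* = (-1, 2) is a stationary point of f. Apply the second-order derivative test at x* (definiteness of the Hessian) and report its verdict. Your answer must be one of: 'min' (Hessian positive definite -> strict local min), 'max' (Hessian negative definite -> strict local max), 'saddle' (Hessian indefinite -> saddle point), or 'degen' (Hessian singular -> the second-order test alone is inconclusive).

Compute the Hessian H = grad^2 f:
  H = [[7, -4], [-4, 8]]
Verify stationarity: grad f(x*) = H x* + g = (0, 0).
Eigenvalues of H: 3.4689, 11.5311.
Both eigenvalues > 0, so H is positive definite -> x* is a strict local min.

min


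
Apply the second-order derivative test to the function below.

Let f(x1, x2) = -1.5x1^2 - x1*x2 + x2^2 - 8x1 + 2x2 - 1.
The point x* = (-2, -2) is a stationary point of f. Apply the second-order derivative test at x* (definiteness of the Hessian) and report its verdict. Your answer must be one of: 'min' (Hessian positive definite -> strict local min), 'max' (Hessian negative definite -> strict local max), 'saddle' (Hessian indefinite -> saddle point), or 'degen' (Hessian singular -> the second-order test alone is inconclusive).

Compute the Hessian H = grad^2 f:
  H = [[-3, -1], [-1, 2]]
Verify stationarity: grad f(x*) = H x* + g = (0, 0).
Eigenvalues of H: -3.1926, 2.1926.
Eigenvalues have mixed signs, so H is indefinite -> x* is a saddle point.

saddle


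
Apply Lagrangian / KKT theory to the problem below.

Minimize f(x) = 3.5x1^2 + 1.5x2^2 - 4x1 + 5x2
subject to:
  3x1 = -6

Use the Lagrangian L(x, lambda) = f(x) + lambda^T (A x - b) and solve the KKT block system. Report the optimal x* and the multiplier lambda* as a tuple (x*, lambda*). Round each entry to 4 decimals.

Form the Lagrangian:
  L(x, lambda) = (1/2) x^T Q x + c^T x + lambda^T (A x - b)
Stationarity (grad_x L = 0): Q x + c + A^T lambda = 0.
Primal feasibility: A x = b.

This gives the KKT block system:
  [ Q   A^T ] [ x     ]   [-c ]
  [ A    0  ] [ lambda ] = [ b ]

Solving the linear system:
  x*      = (-2, -1.6667)
  lambda* = (6)
  f(x*)   = 17.8333

x* = (-2, -1.6667), lambda* = (6)


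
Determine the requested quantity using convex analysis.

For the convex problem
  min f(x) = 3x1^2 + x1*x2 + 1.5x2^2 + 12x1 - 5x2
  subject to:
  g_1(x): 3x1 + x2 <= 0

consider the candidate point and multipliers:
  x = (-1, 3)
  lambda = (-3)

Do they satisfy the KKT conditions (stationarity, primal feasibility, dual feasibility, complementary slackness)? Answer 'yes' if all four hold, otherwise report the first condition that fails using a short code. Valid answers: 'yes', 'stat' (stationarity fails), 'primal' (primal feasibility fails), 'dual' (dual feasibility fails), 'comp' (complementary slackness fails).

Gradient of f: grad f(x) = Q x + c = (9, 3)
Constraint values g_i(x) = a_i^T x - b_i:
  g_1((-1, 3)) = 0
Stationarity residual: grad f(x) + sum_i lambda_i a_i = (0, 0)
  -> stationarity OK
Primal feasibility (all g_i <= 0): OK
Dual feasibility (all lambda_i >= 0): FAILS
Complementary slackness (lambda_i * g_i(x) = 0 for all i): OK

Verdict: the first failing condition is dual_feasibility -> dual.

dual


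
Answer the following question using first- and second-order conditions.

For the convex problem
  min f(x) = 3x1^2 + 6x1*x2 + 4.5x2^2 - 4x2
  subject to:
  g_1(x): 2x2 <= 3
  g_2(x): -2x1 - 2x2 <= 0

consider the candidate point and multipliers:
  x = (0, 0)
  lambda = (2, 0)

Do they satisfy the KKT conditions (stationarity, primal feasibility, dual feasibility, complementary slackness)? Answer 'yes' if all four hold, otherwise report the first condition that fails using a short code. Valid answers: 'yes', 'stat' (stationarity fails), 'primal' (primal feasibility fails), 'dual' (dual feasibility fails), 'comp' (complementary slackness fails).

Gradient of f: grad f(x) = Q x + c = (0, -4)
Constraint values g_i(x) = a_i^T x - b_i:
  g_1((0, 0)) = -3
  g_2((0, 0)) = 0
Stationarity residual: grad f(x) + sum_i lambda_i a_i = (0, 0)
  -> stationarity OK
Primal feasibility (all g_i <= 0): OK
Dual feasibility (all lambda_i >= 0): OK
Complementary slackness (lambda_i * g_i(x) = 0 for all i): FAILS

Verdict: the first failing condition is complementary_slackness -> comp.

comp


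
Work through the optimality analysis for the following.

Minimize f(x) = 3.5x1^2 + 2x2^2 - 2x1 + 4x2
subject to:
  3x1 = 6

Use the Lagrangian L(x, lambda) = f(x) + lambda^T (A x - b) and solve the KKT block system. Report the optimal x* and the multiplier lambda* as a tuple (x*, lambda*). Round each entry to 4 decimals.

Form the Lagrangian:
  L(x, lambda) = (1/2) x^T Q x + c^T x + lambda^T (A x - b)
Stationarity (grad_x L = 0): Q x + c + A^T lambda = 0.
Primal feasibility: A x = b.

This gives the KKT block system:
  [ Q   A^T ] [ x     ]   [-c ]
  [ A    0  ] [ lambda ] = [ b ]

Solving the linear system:
  x*      = (2, -1)
  lambda* = (-4)
  f(x*)   = 8

x* = (2, -1), lambda* = (-4)


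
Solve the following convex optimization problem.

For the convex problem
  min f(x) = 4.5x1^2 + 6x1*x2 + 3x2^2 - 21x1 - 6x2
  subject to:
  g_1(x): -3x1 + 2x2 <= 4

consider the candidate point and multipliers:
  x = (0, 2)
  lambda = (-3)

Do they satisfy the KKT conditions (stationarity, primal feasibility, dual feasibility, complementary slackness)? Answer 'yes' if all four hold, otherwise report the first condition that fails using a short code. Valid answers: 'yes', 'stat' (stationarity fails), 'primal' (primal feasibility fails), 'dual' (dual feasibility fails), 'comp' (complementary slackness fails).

Gradient of f: grad f(x) = Q x + c = (-9, 6)
Constraint values g_i(x) = a_i^T x - b_i:
  g_1((0, 2)) = 0
Stationarity residual: grad f(x) + sum_i lambda_i a_i = (0, 0)
  -> stationarity OK
Primal feasibility (all g_i <= 0): OK
Dual feasibility (all lambda_i >= 0): FAILS
Complementary slackness (lambda_i * g_i(x) = 0 for all i): OK

Verdict: the first failing condition is dual_feasibility -> dual.

dual


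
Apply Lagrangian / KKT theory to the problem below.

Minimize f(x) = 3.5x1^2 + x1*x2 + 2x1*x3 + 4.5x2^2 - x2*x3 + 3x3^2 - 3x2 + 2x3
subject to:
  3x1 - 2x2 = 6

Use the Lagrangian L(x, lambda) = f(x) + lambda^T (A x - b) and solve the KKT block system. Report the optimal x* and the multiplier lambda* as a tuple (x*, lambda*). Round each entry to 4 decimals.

Form the Lagrangian:
  L(x, lambda) = (1/2) x^T Q x + c^T x + lambda^T (A x - b)
Stationarity (grad_x L = 0): Q x + c + A^T lambda = 0.
Primal feasibility: A x = b.

This gives the KKT block system:
  [ Q   A^T ] [ x     ]   [-c ]
  [ A    0  ] [ lambda ] = [ b ]

Solving the linear system:
  x*      = (1.6028, -0.5959, -0.9669)
  lambda* = (-2.8966)
  f(x*)   = 8.6166

x* = (1.6028, -0.5959, -0.9669), lambda* = (-2.8966)


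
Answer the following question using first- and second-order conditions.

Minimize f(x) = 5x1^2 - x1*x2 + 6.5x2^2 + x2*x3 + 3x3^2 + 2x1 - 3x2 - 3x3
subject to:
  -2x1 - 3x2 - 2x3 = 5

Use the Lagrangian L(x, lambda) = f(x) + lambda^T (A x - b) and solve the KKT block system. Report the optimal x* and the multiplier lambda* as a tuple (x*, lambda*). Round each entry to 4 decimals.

Form the Lagrangian:
  L(x, lambda) = (1/2) x^T Q x + c^T x + lambda^T (A x - b)
Stationarity (grad_x L = 0): Q x + c + A^T lambda = 0.
Primal feasibility: A x = b.

This gives the KKT block system:
  [ Q   A^T ] [ x     ]   [-c ]
  [ A    0  ] [ lambda ] = [ b ]

Solving the linear system:
  x*      = (-0.9771, -0.6239, -0.5872)
  lambda* = (-3.5734)
  f(x*)   = 9.7729

x* = (-0.9771, -0.6239, -0.5872), lambda* = (-3.5734)


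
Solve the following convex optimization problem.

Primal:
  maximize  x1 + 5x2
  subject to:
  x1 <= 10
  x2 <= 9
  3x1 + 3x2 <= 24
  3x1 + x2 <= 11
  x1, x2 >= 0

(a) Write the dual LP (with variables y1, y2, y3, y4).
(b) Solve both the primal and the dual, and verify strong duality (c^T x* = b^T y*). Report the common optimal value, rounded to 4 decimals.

The standard primal-dual pair for 'max c^T x s.t. A x <= b, x >= 0' is:
  Dual:  min b^T y  s.t.  A^T y >= c,  y >= 0.

So the dual LP is:
  minimize  10y1 + 9y2 + 24y3 + 11y4
  subject to:
    y1 + 3y3 + 3y4 >= 1
    y2 + 3y3 + y4 >= 5
    y1, y2, y3, y4 >= 0

Solving the primal: x* = (0, 8).
  primal value c^T x* = 40.
Solving the dual: y* = (0, 0, 1.6667, 0).
  dual value b^T y* = 40.
Strong duality: c^T x* = b^T y*. Confirmed.

40


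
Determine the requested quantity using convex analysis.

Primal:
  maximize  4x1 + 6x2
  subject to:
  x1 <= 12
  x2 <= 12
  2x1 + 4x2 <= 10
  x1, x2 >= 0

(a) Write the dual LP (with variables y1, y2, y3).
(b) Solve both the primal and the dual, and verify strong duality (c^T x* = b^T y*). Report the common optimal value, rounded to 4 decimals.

The standard primal-dual pair for 'max c^T x s.t. A x <= b, x >= 0' is:
  Dual:  min b^T y  s.t.  A^T y >= c,  y >= 0.

So the dual LP is:
  minimize  12y1 + 12y2 + 10y3
  subject to:
    y1 + 2y3 >= 4
    y2 + 4y3 >= 6
    y1, y2, y3 >= 0

Solving the primal: x* = (5, 0).
  primal value c^T x* = 20.
Solving the dual: y* = (0, 0, 2).
  dual value b^T y* = 20.
Strong duality: c^T x* = b^T y*. Confirmed.

20


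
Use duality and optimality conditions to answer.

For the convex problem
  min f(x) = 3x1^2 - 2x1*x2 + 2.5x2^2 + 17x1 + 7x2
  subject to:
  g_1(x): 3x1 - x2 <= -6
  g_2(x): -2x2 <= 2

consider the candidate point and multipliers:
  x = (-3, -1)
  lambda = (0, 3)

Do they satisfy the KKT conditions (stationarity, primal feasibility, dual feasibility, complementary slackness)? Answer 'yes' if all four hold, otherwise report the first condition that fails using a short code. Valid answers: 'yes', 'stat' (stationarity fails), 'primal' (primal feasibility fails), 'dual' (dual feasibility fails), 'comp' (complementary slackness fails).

Gradient of f: grad f(x) = Q x + c = (1, 8)
Constraint values g_i(x) = a_i^T x - b_i:
  g_1((-3, -1)) = -2
  g_2((-3, -1)) = 0
Stationarity residual: grad f(x) + sum_i lambda_i a_i = (1, 2)
  -> stationarity FAILS
Primal feasibility (all g_i <= 0): OK
Dual feasibility (all lambda_i >= 0): OK
Complementary slackness (lambda_i * g_i(x) = 0 for all i): OK

Verdict: the first failing condition is stationarity -> stat.

stat


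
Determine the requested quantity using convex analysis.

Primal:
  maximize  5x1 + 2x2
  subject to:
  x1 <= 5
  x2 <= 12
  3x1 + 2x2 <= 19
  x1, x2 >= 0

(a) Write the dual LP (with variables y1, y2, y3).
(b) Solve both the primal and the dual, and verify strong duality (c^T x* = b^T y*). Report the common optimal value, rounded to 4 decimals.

The standard primal-dual pair for 'max c^T x s.t. A x <= b, x >= 0' is:
  Dual:  min b^T y  s.t.  A^T y >= c,  y >= 0.

So the dual LP is:
  minimize  5y1 + 12y2 + 19y3
  subject to:
    y1 + 3y3 >= 5
    y2 + 2y3 >= 2
    y1, y2, y3 >= 0

Solving the primal: x* = (5, 2).
  primal value c^T x* = 29.
Solving the dual: y* = (2, 0, 1).
  dual value b^T y* = 29.
Strong duality: c^T x* = b^T y*. Confirmed.

29


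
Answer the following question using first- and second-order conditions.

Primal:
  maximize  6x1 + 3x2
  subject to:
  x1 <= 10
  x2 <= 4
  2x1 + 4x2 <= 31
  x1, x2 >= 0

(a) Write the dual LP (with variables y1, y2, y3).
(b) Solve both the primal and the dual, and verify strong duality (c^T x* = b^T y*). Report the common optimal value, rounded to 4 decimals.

The standard primal-dual pair for 'max c^T x s.t. A x <= b, x >= 0' is:
  Dual:  min b^T y  s.t.  A^T y >= c,  y >= 0.

So the dual LP is:
  minimize  10y1 + 4y2 + 31y3
  subject to:
    y1 + 2y3 >= 6
    y2 + 4y3 >= 3
    y1, y2, y3 >= 0

Solving the primal: x* = (10, 2.75).
  primal value c^T x* = 68.25.
Solving the dual: y* = (4.5, 0, 0.75).
  dual value b^T y* = 68.25.
Strong duality: c^T x* = b^T y*. Confirmed.

68.25


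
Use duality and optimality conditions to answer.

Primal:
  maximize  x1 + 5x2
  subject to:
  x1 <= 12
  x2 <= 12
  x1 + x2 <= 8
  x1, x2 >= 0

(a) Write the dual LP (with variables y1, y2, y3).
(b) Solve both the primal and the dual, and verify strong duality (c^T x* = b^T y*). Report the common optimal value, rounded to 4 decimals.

The standard primal-dual pair for 'max c^T x s.t. A x <= b, x >= 0' is:
  Dual:  min b^T y  s.t.  A^T y >= c,  y >= 0.

So the dual LP is:
  minimize  12y1 + 12y2 + 8y3
  subject to:
    y1 + y3 >= 1
    y2 + y3 >= 5
    y1, y2, y3 >= 0

Solving the primal: x* = (0, 8).
  primal value c^T x* = 40.
Solving the dual: y* = (0, 0, 5).
  dual value b^T y* = 40.
Strong duality: c^T x* = b^T y*. Confirmed.

40


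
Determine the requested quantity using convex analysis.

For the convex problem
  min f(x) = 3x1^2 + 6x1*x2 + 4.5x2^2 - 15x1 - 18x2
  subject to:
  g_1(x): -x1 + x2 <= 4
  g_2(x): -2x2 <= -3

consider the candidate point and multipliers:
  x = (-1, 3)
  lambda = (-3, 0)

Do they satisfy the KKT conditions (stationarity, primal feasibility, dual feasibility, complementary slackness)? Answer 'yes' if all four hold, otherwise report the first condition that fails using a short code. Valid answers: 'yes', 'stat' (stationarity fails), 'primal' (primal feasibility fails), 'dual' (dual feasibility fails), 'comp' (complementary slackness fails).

Gradient of f: grad f(x) = Q x + c = (-3, 3)
Constraint values g_i(x) = a_i^T x - b_i:
  g_1((-1, 3)) = 0
  g_2((-1, 3)) = -3
Stationarity residual: grad f(x) + sum_i lambda_i a_i = (0, 0)
  -> stationarity OK
Primal feasibility (all g_i <= 0): OK
Dual feasibility (all lambda_i >= 0): FAILS
Complementary slackness (lambda_i * g_i(x) = 0 for all i): OK

Verdict: the first failing condition is dual_feasibility -> dual.

dual


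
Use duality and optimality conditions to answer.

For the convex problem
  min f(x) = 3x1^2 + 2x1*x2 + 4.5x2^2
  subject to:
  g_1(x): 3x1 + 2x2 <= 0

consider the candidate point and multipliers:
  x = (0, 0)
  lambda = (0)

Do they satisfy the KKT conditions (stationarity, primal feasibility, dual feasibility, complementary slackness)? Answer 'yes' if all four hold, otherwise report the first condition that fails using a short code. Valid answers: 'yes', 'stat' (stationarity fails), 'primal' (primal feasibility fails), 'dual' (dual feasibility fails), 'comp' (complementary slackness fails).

Gradient of f: grad f(x) = Q x + c = (0, 0)
Constraint values g_i(x) = a_i^T x - b_i:
  g_1((0, 0)) = 0
Stationarity residual: grad f(x) + sum_i lambda_i a_i = (0, 0)
  -> stationarity OK
Primal feasibility (all g_i <= 0): OK
Dual feasibility (all lambda_i >= 0): OK
Complementary slackness (lambda_i * g_i(x) = 0 for all i): OK

Verdict: yes, KKT holds.

yes


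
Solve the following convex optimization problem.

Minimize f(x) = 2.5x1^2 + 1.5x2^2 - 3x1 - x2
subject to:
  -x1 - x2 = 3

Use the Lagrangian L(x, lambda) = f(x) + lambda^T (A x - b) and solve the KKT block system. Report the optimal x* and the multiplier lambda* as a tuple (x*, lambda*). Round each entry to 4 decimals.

Form the Lagrangian:
  L(x, lambda) = (1/2) x^T Q x + c^T x + lambda^T (A x - b)
Stationarity (grad_x L = 0): Q x + c + A^T lambda = 0.
Primal feasibility: A x = b.

This gives the KKT block system:
  [ Q   A^T ] [ x     ]   [-c ]
  [ A    0  ] [ lambda ] = [ b ]

Solving the linear system:
  x*      = (-0.875, -2.125)
  lambda* = (-7.375)
  f(x*)   = 13.4375

x* = (-0.875, -2.125), lambda* = (-7.375)


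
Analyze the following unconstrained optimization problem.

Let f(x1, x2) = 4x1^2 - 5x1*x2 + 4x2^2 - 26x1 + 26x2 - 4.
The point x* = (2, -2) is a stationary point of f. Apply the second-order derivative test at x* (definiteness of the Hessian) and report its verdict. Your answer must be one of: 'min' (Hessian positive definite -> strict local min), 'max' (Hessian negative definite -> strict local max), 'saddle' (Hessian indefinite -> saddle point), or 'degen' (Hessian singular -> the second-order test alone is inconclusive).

Compute the Hessian H = grad^2 f:
  H = [[8, -5], [-5, 8]]
Verify stationarity: grad f(x*) = H x* + g = (0, 0).
Eigenvalues of H: 3, 13.
Both eigenvalues > 0, so H is positive definite -> x* is a strict local min.

min


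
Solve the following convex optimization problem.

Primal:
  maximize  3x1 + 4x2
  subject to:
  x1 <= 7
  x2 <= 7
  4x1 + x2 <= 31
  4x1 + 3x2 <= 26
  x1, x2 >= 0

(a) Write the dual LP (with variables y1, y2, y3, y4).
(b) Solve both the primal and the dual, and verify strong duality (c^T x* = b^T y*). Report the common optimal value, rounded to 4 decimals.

The standard primal-dual pair for 'max c^T x s.t. A x <= b, x >= 0' is:
  Dual:  min b^T y  s.t.  A^T y >= c,  y >= 0.

So the dual LP is:
  minimize  7y1 + 7y2 + 31y3 + 26y4
  subject to:
    y1 + 4y3 + 4y4 >= 3
    y2 + y3 + 3y4 >= 4
    y1, y2, y3, y4 >= 0

Solving the primal: x* = (1.25, 7).
  primal value c^T x* = 31.75.
Solving the dual: y* = (0, 1.75, 0, 0.75).
  dual value b^T y* = 31.75.
Strong duality: c^T x* = b^T y*. Confirmed.

31.75


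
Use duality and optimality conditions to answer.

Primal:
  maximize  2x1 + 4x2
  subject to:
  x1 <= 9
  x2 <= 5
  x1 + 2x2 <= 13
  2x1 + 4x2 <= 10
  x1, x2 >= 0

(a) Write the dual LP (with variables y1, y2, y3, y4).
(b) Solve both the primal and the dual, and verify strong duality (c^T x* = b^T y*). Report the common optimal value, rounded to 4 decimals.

The standard primal-dual pair for 'max c^T x s.t. A x <= b, x >= 0' is:
  Dual:  min b^T y  s.t.  A^T y >= c,  y >= 0.

So the dual LP is:
  minimize  9y1 + 5y2 + 13y3 + 10y4
  subject to:
    y1 + y3 + 2y4 >= 2
    y2 + 2y3 + 4y4 >= 4
    y1, y2, y3, y4 >= 0

Solving the primal: x* = (5, 0).
  primal value c^T x* = 10.
Solving the dual: y* = (0, 0, 0, 1).
  dual value b^T y* = 10.
Strong duality: c^T x* = b^T y*. Confirmed.

10


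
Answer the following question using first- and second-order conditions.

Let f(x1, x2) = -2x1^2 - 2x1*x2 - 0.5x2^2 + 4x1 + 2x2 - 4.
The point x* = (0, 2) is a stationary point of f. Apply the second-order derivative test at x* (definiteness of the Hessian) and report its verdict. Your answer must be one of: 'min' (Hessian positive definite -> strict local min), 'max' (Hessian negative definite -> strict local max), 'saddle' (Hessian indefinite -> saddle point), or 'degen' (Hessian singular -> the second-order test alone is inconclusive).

Compute the Hessian H = grad^2 f:
  H = [[-4, -2], [-2, -1]]
Verify stationarity: grad f(x*) = H x* + g = (0, 0).
Eigenvalues of H: -5, 0.
H has a zero eigenvalue (singular; negative semidefinite but not definite), so H is neither positive definite, negative definite, nor indefinite. The second-order test alone is inconclusive -> degen.
(Indeed, f is constant along the null direction of H through x*, so x* is not a strict local extremum.)

degen


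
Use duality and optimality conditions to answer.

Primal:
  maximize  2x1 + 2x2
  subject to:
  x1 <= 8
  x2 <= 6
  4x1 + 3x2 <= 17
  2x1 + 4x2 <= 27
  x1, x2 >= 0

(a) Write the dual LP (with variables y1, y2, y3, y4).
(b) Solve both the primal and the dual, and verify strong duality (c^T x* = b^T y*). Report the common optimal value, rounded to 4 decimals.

The standard primal-dual pair for 'max c^T x s.t. A x <= b, x >= 0' is:
  Dual:  min b^T y  s.t.  A^T y >= c,  y >= 0.

So the dual LP is:
  minimize  8y1 + 6y2 + 17y3 + 27y4
  subject to:
    y1 + 4y3 + 2y4 >= 2
    y2 + 3y3 + 4y4 >= 2
    y1, y2, y3, y4 >= 0

Solving the primal: x* = (0, 5.6667).
  primal value c^T x* = 11.3333.
Solving the dual: y* = (0, 0, 0.6667, 0).
  dual value b^T y* = 11.3333.
Strong duality: c^T x* = b^T y*. Confirmed.

11.3333


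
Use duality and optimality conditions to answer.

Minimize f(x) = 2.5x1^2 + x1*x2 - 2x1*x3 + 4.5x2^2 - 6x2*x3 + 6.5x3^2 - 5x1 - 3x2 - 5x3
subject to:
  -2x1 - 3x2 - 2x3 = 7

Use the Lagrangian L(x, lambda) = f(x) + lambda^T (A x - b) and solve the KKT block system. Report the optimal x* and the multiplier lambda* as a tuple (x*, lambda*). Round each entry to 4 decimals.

Form the Lagrangian:
  L(x, lambda) = (1/2) x^T Q x + c^T x + lambda^T (A x - b)
Stationarity (grad_x L = 0): Q x + c + A^T lambda = 0.
Primal feasibility: A x = b.

This gives the KKT block system:
  [ Q   A^T ] [ x     ]   [-c ]
  [ A    0  ] [ lambda ] = [ b ]

Solving the linear system:
  x*      = (-0.5106, -1.3989, -0.8911)
  lambda* = (-3.5848)
  f(x*)   = 18.1491

x* = (-0.5106, -1.3989, -0.8911), lambda* = (-3.5848)


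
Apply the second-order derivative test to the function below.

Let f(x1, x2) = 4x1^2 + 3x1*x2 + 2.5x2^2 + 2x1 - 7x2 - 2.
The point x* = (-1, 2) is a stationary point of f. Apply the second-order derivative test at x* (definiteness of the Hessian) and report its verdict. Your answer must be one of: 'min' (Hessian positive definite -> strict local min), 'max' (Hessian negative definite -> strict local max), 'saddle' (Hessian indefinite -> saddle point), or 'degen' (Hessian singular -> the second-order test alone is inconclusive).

Compute the Hessian H = grad^2 f:
  H = [[8, 3], [3, 5]]
Verify stationarity: grad f(x*) = H x* + g = (0, 0).
Eigenvalues of H: 3.1459, 9.8541.
Both eigenvalues > 0, so H is positive definite -> x* is a strict local min.

min


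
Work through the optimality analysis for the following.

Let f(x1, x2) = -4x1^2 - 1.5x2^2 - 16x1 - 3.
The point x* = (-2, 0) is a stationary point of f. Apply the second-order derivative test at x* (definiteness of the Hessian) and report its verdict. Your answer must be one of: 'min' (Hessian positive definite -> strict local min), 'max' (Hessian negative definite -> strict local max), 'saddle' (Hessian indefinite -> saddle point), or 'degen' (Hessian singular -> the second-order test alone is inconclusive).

Compute the Hessian H = grad^2 f:
  H = [[-8, 0], [0, -3]]
Verify stationarity: grad f(x*) = H x* + g = (0, 0).
Eigenvalues of H: -8, -3.
Both eigenvalues < 0, so H is negative definite -> x* is a strict local max.

max


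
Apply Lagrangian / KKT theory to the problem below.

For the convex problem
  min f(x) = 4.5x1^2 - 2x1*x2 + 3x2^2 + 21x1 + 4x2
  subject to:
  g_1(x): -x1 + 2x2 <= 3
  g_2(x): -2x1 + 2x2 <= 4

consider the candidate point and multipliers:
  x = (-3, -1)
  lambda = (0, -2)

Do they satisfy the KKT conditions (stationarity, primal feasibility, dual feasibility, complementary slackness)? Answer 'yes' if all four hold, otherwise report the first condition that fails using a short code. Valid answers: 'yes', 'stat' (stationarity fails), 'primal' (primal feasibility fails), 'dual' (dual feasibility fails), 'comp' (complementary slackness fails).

Gradient of f: grad f(x) = Q x + c = (-4, 4)
Constraint values g_i(x) = a_i^T x - b_i:
  g_1((-3, -1)) = -2
  g_2((-3, -1)) = 0
Stationarity residual: grad f(x) + sum_i lambda_i a_i = (0, 0)
  -> stationarity OK
Primal feasibility (all g_i <= 0): OK
Dual feasibility (all lambda_i >= 0): FAILS
Complementary slackness (lambda_i * g_i(x) = 0 for all i): OK

Verdict: the first failing condition is dual_feasibility -> dual.

dual


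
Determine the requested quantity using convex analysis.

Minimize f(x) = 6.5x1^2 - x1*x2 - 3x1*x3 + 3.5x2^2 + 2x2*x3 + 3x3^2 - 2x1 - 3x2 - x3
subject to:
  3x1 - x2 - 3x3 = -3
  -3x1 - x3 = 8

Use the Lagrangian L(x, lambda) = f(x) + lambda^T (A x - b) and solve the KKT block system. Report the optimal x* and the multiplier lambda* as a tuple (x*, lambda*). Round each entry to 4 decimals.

Form the Lagrangian:
  L(x, lambda) = (1/2) x^T Q x + c^T x + lambda^T (A x - b)
Stationarity (grad_x L = 0): Q x + c + A^T lambda = 0.
Primal feasibility: A x = b.

This gives the KKT block system:
  [ Q   A^T ] [ x     ]   [-c ]
  [ A    0  ] [ lambda ] = [ b ]

Solving the linear system:
  x*      = (-2.1838, 0.7946, -1.4486)
  lambda* = (1.8486, -7.0973)
  f(x*)   = 32.8784

x* = (-2.1838, 0.7946, -1.4486), lambda* = (1.8486, -7.0973)


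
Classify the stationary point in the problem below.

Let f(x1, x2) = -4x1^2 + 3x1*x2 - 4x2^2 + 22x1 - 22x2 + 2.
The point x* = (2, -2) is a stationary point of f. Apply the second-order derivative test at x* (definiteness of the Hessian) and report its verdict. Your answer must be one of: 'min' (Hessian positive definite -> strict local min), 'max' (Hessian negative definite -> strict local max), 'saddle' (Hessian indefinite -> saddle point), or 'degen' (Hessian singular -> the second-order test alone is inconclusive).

Compute the Hessian H = grad^2 f:
  H = [[-8, 3], [3, -8]]
Verify stationarity: grad f(x*) = H x* + g = (0, 0).
Eigenvalues of H: -11, -5.
Both eigenvalues < 0, so H is negative definite -> x* is a strict local max.

max


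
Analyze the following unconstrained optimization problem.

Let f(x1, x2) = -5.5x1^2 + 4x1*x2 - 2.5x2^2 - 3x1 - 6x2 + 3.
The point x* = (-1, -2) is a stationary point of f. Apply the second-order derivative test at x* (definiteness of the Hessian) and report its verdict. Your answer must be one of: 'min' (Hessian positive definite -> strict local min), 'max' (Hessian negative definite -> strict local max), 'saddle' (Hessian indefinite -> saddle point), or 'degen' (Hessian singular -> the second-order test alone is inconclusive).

Compute the Hessian H = grad^2 f:
  H = [[-11, 4], [4, -5]]
Verify stationarity: grad f(x*) = H x* + g = (0, 0).
Eigenvalues of H: -13, -3.
Both eigenvalues < 0, so H is negative definite -> x* is a strict local max.

max


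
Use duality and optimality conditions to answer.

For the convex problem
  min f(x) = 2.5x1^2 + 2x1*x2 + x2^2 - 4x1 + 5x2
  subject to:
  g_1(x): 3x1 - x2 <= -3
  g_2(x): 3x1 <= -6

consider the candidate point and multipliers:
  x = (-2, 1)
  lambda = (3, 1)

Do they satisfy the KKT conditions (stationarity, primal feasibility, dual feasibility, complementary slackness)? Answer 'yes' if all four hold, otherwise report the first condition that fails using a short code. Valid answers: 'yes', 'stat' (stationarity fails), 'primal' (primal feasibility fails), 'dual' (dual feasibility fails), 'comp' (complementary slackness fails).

Gradient of f: grad f(x) = Q x + c = (-12, 3)
Constraint values g_i(x) = a_i^T x - b_i:
  g_1((-2, 1)) = -4
  g_2((-2, 1)) = 0
Stationarity residual: grad f(x) + sum_i lambda_i a_i = (0, 0)
  -> stationarity OK
Primal feasibility (all g_i <= 0): OK
Dual feasibility (all lambda_i >= 0): OK
Complementary slackness (lambda_i * g_i(x) = 0 for all i): FAILS

Verdict: the first failing condition is complementary_slackness -> comp.

comp


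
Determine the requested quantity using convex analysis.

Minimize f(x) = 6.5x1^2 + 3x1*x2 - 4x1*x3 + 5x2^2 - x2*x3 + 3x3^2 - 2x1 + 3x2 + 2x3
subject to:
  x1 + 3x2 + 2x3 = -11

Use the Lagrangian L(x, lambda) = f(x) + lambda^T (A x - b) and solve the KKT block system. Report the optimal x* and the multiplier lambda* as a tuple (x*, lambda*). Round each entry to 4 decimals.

Form the Lagrangian:
  L(x, lambda) = (1/2) x^T Q x + c^T x + lambda^T (A x - b)
Stationarity (grad_x L = 0): Q x + c + A^T lambda = 0.
Primal feasibility: A x = b.

This gives the KKT block system:
  [ Q   A^T ] [ x     ]   [-c ]
  [ A    0  ] [ lambda ] = [ b ]

Solving the linear system:
  x*      = (-0.5803, -1.7689, -2.5565)
  lambda* = (4.6245)
  f(x*)   = 20.805

x* = (-0.5803, -1.7689, -2.5565), lambda* = (4.6245)
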